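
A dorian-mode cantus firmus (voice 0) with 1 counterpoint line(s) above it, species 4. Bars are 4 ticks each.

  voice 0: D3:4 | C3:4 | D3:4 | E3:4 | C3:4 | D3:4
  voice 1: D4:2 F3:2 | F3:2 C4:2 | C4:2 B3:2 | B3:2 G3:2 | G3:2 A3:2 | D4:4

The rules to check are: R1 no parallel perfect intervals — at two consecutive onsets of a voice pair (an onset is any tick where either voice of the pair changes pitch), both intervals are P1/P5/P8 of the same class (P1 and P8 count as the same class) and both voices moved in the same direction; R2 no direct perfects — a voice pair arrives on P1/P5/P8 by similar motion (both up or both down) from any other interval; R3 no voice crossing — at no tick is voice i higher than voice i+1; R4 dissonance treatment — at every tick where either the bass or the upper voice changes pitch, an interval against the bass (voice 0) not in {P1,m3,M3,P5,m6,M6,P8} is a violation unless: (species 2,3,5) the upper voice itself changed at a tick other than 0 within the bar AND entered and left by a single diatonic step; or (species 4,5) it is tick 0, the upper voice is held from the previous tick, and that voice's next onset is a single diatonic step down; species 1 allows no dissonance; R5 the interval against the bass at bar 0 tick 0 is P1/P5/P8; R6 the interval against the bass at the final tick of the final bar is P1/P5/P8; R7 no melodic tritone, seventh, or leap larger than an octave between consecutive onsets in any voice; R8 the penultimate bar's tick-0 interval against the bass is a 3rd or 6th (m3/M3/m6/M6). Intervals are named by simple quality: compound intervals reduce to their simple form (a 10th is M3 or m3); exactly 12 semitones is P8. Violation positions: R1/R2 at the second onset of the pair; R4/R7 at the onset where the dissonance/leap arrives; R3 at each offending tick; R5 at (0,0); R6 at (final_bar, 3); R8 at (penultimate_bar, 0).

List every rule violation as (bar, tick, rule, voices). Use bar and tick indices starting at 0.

(1, 0, R4, (0, 1))
(4, 0, R8, (0, 1))
(5, 0, R2, (0, 1))

bar 0: v0=D3 v1=D4 downbeat P8
bar 1: v0=C3 v1=F3 downbeat P4
bar 2: v0=D3 v1=C4 downbeat m7
bar 3: v0=E3 v1=B3 downbeat P5
bar 4: v0=C3 v1=G3 downbeat P5
bar 5: v0=D3 v1=D4 downbeat P8
  -> R4 @ bar 1 tick 0 v(0, 1): C3/F3 P4 untreated
  -> R8 @ bar 4 tick 0 v(0, 1): penult P5 not 3rd/6th
  -> R2 @ bar 5 tick 0 v(0, 1): C3/A3 M6 -> D3/D4 P8 similar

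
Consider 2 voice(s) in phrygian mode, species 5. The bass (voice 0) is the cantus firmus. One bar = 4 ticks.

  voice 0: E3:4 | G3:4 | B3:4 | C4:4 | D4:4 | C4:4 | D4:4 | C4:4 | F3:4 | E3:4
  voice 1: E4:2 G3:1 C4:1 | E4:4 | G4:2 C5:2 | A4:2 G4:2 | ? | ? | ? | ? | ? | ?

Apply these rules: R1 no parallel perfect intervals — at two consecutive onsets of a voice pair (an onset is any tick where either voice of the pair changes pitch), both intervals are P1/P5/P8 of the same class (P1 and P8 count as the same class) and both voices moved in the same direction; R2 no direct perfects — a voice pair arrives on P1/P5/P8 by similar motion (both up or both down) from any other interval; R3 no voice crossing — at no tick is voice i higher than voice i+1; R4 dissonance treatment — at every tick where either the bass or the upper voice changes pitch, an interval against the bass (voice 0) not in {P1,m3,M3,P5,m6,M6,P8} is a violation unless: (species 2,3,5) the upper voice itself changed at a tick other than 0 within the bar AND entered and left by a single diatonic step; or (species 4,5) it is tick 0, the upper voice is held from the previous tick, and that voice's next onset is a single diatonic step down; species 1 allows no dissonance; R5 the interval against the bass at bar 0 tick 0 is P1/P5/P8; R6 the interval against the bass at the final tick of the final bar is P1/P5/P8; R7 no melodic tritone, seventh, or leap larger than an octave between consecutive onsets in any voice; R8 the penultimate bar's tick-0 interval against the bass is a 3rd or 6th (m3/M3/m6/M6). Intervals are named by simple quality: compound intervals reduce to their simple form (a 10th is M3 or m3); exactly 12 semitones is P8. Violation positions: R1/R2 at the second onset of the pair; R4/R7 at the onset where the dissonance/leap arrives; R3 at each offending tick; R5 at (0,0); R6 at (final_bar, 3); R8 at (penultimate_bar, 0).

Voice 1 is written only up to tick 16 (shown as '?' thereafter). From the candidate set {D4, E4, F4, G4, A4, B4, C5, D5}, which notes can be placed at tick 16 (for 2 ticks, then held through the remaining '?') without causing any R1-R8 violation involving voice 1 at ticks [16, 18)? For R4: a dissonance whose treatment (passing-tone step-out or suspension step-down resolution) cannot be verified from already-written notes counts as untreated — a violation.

D4: legal
E4: violates R4
F4: legal
G4: violates R4
A4: violates R1
B4: legal
C5: violates R4
D5: violates R2

{B4, D4, F4}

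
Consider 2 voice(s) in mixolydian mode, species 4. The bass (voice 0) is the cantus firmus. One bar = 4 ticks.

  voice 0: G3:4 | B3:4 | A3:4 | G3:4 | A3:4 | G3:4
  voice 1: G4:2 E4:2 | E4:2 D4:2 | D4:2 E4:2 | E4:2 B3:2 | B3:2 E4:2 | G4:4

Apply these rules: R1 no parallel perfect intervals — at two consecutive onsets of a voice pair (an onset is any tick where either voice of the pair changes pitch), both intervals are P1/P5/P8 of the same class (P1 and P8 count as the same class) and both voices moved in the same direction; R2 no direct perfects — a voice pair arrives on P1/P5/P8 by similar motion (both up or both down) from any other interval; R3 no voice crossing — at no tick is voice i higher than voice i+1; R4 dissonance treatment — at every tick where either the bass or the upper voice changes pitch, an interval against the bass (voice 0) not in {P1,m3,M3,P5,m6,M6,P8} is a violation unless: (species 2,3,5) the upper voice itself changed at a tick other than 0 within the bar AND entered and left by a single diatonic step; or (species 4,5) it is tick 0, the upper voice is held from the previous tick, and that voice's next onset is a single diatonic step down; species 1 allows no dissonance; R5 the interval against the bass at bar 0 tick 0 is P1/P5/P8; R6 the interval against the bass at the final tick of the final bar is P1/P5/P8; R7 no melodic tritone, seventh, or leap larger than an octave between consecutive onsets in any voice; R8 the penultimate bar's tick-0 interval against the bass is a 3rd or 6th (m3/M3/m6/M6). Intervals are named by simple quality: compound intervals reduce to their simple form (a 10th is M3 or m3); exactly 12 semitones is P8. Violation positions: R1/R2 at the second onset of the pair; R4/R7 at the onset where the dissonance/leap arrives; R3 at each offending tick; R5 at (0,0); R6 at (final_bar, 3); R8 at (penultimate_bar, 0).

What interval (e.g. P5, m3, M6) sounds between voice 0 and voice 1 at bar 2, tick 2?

P5

voice 0=A3 voice 1=E4 -> P5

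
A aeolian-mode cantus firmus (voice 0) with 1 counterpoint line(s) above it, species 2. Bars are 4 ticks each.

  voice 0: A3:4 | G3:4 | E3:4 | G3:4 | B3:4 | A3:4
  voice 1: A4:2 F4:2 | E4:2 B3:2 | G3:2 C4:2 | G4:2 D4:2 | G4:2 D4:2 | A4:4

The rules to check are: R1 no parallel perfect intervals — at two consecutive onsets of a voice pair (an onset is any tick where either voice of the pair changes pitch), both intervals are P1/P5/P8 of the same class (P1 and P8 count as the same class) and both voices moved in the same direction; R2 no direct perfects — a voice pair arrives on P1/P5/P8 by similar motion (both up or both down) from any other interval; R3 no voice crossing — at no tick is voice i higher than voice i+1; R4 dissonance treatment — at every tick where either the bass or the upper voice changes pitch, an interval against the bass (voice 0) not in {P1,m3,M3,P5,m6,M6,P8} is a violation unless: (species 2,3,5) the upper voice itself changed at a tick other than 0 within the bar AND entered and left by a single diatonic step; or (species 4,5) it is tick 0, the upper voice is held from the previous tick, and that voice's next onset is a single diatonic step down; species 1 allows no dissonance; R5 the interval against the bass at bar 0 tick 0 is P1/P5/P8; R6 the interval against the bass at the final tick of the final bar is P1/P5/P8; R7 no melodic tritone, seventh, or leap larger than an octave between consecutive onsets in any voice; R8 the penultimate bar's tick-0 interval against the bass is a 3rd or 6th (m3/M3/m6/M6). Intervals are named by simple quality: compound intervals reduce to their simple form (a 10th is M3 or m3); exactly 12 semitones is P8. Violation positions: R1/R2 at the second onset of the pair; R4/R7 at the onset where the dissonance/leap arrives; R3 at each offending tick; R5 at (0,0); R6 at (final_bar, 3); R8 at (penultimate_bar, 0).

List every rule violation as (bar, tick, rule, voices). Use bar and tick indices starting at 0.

bar 0: v0=A3 v1=A4 downbeat P8
bar 1: v0=G3 v1=E4 downbeat M6
bar 2: v0=E3 v1=G3 downbeat m3
bar 3: v0=G3 v1=G4 downbeat P8
bar 4: v0=B3 v1=G4 downbeat m6
bar 5: v0=A3 v1=A4 downbeat P8
  -> R2 @ bar 3 tick 0 v(0, 1): E3/C4 m6 -> G3/G4 P8 similar

(3, 0, R2, (0, 1))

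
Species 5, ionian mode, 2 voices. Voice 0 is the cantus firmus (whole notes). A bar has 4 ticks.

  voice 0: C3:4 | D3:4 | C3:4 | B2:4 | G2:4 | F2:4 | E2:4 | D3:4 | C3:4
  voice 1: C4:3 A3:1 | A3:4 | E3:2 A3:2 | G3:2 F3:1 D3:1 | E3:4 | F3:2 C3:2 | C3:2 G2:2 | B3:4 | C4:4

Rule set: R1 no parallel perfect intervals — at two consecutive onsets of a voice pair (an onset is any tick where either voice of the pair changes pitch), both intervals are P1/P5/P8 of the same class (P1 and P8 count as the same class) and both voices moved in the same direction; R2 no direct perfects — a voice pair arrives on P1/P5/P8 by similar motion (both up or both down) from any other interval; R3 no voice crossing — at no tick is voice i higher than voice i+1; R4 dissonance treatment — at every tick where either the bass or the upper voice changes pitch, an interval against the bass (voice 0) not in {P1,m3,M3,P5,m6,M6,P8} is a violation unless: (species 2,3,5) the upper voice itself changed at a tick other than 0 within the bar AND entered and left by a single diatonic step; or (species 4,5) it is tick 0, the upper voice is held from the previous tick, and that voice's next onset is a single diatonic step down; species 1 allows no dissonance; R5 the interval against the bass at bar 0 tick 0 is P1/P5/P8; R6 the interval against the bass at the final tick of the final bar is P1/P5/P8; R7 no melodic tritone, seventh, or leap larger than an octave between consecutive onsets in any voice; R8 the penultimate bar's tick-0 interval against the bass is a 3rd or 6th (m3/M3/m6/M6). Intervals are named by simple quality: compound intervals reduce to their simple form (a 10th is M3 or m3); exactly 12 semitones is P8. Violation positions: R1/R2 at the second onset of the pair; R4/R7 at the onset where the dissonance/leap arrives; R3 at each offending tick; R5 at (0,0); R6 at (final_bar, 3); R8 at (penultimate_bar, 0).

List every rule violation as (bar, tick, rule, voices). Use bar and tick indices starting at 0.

(3, 2, R4, (0, 1))
(7, 0, R7, (0,))
(7, 0, R7, (1,))

bar 0: v0=C3 v1=C4 downbeat P8
bar 1: v0=D3 v1=A3 downbeat P5
bar 2: v0=C3 v1=E3 downbeat M3
bar 3: v0=B2 v1=G3 downbeat m6
bar 4: v0=G2 v1=E3 downbeat M6
bar 5: v0=F2 v1=F3 downbeat P8
bar 6: v0=E2 v1=C3 downbeat m6
bar 7: v0=D3 v1=B3 downbeat M6
bar 8: v0=C3 v1=C4 downbeat P8
  -> R4 @ bar 3 tick 2 v(0, 1): B2/F3 TT untreated
  -> R7 @ bar 7 tick 0 v(0,): E2->D3 leap 10st
  -> R7 @ bar 7 tick 0 v(1,): G2->B3 leap 16st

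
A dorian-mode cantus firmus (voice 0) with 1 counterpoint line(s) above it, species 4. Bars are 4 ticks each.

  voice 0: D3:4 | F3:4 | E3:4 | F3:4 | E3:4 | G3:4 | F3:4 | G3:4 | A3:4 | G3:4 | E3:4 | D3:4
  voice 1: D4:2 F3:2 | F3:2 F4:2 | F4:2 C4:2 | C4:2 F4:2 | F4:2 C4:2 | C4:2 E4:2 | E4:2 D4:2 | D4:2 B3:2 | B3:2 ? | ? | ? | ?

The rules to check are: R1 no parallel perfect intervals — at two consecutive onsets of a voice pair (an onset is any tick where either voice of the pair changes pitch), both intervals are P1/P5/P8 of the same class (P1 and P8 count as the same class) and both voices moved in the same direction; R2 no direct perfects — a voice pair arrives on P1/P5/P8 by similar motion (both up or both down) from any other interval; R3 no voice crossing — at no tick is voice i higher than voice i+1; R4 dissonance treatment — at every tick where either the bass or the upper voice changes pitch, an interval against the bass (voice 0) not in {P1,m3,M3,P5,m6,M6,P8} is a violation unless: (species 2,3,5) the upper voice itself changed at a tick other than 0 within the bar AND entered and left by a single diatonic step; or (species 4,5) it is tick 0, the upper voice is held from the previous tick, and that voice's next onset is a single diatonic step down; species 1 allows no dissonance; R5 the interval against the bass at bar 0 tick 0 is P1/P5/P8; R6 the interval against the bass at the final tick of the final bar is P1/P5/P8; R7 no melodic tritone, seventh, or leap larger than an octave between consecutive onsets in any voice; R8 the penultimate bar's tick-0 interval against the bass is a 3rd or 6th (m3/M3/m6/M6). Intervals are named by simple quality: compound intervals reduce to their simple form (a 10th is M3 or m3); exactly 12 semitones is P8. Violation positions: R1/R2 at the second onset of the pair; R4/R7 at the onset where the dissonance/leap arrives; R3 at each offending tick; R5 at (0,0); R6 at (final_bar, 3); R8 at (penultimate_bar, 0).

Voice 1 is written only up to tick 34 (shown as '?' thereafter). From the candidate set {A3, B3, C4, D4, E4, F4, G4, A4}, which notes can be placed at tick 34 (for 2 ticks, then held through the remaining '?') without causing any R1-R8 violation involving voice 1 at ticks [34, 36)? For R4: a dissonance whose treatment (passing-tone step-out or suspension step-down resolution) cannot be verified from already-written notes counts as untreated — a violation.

{A3, B3, C4, E4}

A3: legal
B3: legal
C4: legal
D4: violates R4
E4: legal
F4: violates R7
G4: violates R4
A4: violates R7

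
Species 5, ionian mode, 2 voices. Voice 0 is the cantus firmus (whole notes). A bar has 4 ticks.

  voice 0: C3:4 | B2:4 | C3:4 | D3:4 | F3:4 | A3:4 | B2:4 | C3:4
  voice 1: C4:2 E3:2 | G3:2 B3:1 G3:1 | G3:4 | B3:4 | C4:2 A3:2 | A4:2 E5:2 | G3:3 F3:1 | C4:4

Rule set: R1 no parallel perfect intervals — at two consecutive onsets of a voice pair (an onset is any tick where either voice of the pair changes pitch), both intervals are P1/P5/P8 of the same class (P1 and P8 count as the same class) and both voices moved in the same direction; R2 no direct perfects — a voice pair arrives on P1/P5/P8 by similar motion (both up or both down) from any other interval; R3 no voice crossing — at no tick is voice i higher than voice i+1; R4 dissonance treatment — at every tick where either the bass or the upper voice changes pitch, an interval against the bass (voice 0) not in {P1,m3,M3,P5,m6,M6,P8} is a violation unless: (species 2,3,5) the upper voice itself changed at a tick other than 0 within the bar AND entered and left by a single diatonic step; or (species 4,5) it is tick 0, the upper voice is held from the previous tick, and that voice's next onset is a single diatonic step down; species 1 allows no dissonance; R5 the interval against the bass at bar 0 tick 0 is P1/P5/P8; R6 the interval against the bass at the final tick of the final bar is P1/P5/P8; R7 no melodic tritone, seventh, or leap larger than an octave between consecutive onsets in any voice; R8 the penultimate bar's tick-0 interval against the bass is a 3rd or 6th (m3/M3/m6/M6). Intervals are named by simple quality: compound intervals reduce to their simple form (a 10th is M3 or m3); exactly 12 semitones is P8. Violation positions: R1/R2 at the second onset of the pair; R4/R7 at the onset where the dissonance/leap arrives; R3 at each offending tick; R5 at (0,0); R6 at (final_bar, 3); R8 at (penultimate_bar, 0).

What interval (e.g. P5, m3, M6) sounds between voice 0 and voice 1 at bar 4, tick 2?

voice 0=F3 voice 1=A3 -> M3

M3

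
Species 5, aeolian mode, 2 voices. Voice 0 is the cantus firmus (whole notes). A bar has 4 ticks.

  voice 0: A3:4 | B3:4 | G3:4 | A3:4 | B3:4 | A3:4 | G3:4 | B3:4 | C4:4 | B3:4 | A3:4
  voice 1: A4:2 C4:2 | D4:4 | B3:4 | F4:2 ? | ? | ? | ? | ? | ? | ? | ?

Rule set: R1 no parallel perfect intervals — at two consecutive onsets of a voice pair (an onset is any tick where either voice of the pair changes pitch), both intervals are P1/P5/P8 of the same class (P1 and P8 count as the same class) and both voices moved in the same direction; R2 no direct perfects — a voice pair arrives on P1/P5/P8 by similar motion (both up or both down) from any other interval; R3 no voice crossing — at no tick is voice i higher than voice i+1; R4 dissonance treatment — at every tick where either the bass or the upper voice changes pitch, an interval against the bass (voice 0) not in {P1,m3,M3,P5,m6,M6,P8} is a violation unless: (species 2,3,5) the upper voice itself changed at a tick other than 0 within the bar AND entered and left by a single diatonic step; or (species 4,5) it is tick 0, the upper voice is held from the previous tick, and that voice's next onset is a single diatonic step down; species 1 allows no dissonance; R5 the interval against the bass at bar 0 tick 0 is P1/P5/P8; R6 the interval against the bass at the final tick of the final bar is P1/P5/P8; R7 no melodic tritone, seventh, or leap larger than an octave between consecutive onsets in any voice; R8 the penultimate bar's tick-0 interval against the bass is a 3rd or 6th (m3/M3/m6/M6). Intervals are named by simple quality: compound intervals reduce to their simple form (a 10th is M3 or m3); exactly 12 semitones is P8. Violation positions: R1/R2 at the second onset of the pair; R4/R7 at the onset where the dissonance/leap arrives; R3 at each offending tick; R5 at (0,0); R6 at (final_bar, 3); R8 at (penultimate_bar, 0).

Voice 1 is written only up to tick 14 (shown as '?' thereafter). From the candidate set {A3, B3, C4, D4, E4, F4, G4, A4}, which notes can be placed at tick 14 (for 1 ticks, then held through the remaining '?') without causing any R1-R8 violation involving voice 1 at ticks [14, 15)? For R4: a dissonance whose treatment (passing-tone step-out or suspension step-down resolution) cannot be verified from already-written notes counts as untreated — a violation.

{A3, A4, C4, E4, F4}

A3: legal
B3: violates R4,R7
C4: legal
D4: violates R4
E4: legal
F4: legal
G4: violates R4
A4: legal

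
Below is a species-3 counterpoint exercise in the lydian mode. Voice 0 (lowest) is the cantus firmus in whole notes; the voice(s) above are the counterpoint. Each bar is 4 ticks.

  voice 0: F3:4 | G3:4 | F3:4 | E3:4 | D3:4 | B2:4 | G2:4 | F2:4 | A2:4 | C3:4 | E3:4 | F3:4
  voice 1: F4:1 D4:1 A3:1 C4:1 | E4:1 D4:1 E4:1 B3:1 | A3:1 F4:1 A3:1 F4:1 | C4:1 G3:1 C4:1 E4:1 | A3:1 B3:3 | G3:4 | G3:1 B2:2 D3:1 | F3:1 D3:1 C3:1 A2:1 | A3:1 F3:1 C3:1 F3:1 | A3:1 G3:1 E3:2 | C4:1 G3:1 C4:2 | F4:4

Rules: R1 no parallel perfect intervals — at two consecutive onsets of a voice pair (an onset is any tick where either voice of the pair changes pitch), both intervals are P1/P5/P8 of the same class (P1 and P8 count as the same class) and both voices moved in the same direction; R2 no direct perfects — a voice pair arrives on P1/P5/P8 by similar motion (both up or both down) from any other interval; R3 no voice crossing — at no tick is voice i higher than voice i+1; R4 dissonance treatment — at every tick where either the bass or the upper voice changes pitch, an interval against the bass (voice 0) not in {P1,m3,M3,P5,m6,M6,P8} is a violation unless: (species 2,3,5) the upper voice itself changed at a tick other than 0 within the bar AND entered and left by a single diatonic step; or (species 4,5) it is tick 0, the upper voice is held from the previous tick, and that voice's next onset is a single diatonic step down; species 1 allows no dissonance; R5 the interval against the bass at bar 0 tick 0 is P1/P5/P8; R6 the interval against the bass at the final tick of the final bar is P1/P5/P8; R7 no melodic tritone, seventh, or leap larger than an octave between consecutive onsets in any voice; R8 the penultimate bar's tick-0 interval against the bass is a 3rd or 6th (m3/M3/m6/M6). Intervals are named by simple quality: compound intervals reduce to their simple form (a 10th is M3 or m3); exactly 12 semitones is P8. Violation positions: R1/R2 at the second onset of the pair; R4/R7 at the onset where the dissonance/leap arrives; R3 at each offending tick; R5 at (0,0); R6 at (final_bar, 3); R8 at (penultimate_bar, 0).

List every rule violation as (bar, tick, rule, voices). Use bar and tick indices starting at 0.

(4, 0, R2, (0, 1))
(8, 0, R2, (0, 1))
(11, 0, R2, (0, 1))

bar 0: v0=F3 v1=F4 downbeat P8
bar 1: v0=G3 v1=E4 downbeat M6
bar 2: v0=F3 v1=A3 downbeat M3
bar 3: v0=E3 v1=C4 downbeat m6
bar 4: v0=D3 v1=A3 downbeat P5
bar 5: v0=B2 v1=G3 downbeat m6
bar 6: v0=G2 v1=G3 downbeat P8
bar 7: v0=F2 v1=F3 downbeat P8
bar 8: v0=A2 v1=A3 downbeat P8
bar 9: v0=C3 v1=A3 downbeat M6
bar 10: v0=E3 v1=C4 downbeat m6
bar 11: v0=F3 v1=F4 downbeat P8
  -> R2 @ bar 4 tick 0 v(0, 1): E3/E4 P8 -> D3/A3 P5 similar
  -> R2 @ bar 8 tick 0 v(0, 1): F2/A2 M3 -> A2/A3 P8 similar
  -> R2 @ bar 11 tick 0 v(0, 1): E3/C4 m6 -> F3/F4 P8 similar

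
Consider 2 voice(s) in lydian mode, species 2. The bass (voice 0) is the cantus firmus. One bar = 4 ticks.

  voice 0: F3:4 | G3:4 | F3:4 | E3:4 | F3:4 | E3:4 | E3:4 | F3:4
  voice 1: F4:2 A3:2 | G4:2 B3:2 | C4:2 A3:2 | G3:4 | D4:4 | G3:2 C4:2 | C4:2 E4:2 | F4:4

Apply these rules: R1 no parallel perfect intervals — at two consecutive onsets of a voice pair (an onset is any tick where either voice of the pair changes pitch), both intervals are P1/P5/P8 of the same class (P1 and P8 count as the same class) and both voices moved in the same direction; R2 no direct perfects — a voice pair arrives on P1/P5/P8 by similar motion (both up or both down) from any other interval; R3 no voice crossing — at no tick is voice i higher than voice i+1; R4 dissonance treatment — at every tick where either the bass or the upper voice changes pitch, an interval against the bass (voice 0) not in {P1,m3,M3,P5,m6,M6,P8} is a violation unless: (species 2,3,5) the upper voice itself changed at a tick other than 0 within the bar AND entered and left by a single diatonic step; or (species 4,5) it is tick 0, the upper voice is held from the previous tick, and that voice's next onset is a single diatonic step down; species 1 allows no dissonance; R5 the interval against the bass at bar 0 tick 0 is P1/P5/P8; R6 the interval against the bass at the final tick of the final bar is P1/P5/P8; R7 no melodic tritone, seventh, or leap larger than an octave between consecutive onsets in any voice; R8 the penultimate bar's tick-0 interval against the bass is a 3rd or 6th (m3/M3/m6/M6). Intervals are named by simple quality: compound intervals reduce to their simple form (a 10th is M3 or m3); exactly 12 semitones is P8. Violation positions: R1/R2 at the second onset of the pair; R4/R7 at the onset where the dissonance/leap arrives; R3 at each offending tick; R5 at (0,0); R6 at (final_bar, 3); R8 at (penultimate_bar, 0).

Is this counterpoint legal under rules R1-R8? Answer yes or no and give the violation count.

bar 0: v0=F3 v1=F4 (P8)
bar 1: v0=G3 v1=G4 (P8)
bar 2: v0=F3 v1=C4 (P5)
bar 3: v0=E3 v1=G3 (m3)
bar 4: v0=F3 v1=D4 (M6)
bar 5: v0=E3 v1=G3 (m3)
bar 6: v0=E3 v1=C4 (m6)
bar 7: v0=F3 v1=F4 (P8)
  R2 @ bar1.0: F3/A3 M3 -> G3/G4 P8 similar
  R7 @ bar1.0: A3->G4 leap 10st
  R1 @ bar7.0: E3/E4 P8 -> F3/F4 P8 similar

No (3 violations)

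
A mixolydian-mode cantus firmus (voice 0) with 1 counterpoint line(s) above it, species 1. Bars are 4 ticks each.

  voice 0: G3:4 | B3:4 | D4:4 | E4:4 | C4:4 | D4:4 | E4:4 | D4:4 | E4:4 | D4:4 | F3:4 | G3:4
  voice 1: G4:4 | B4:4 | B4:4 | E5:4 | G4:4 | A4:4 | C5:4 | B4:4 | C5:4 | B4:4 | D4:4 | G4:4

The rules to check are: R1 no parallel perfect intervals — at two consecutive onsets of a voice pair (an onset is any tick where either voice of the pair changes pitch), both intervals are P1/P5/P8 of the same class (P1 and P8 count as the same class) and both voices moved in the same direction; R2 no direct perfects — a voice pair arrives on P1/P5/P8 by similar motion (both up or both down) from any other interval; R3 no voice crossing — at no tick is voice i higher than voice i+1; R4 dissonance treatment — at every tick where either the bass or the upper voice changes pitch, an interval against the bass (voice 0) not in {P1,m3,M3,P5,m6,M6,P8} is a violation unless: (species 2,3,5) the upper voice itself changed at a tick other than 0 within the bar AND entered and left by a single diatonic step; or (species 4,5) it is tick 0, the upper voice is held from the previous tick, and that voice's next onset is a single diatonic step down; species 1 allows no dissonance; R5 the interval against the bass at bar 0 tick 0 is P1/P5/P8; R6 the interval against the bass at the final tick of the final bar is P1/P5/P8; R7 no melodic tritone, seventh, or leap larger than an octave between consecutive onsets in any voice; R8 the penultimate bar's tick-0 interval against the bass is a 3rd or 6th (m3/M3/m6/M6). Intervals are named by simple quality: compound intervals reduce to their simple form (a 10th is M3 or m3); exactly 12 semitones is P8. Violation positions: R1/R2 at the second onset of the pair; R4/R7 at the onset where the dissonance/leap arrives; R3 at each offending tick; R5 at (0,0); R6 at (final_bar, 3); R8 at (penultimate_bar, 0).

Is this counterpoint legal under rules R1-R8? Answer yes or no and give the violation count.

No (5 violations)

bar 0: v0=G3 v1=G4 (P8)
bar 1: v0=B3 v1=B4 (P8)
bar 2: v0=D4 v1=B4 (M6)
bar 3: v0=E4 v1=E5 (P8)
bar 4: v0=C4 v1=G4 (P5)
bar 5: v0=D4 v1=A4 (P5)
bar 6: v0=E4 v1=C5 (m6)
bar 7: v0=D4 v1=B4 (M6)
bar 8: v0=E4 v1=C5 (m6)
bar 9: v0=D4 v1=B4 (M6)
bar 10: v0=F3 v1=D4 (M6)
bar 11: v0=G3 v1=G4 (P8)
  R1 @ bar1.0: G3/G4 P8 -> B3/B4 P8 similar
  R2 @ bar3.0: D4/B4 M6 -> E4/E5 P8 similar
  R2 @ bar4.0: E4/E5 P8 -> C4/G4 P5 similar
  R1 @ bar5.0: C4/G4 P5 -> D4/A4 P5 similar
  R2 @ bar11.0: F3/D4 M6 -> G3/G4 P8 similar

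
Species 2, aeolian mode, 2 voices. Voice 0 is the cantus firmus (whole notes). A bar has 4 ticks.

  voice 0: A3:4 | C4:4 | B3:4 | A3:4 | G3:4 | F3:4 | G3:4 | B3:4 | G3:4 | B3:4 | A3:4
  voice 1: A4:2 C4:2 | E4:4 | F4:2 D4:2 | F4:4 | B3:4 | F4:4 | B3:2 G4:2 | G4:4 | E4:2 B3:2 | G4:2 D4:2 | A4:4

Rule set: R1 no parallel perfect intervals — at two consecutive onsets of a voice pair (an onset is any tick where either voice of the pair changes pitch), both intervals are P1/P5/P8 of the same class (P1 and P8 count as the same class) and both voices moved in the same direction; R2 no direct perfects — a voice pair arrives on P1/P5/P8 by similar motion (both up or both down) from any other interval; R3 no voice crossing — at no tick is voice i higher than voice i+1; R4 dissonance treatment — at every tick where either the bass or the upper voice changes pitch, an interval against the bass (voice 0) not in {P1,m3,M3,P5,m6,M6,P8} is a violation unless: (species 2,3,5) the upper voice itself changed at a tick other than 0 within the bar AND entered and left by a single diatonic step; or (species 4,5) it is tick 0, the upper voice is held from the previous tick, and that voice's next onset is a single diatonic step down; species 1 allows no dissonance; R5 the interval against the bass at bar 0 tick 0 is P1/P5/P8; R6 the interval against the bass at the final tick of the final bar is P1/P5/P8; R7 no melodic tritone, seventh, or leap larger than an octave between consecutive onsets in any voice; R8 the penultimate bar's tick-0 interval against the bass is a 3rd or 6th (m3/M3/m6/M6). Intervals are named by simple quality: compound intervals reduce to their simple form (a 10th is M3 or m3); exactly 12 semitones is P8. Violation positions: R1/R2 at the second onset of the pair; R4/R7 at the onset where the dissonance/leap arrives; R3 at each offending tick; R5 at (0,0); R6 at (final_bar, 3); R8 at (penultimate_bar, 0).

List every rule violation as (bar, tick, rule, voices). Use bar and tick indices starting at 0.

(2, 0, R4, (0, 1))
(4, 0, R7, (1,))
(5, 0, R7, (1,))
(6, 0, R7, (1,))

bar 0: v0=A3 v1=A4 downbeat P8
bar 1: v0=C4 v1=E4 downbeat M3
bar 2: v0=B3 v1=F4 downbeat TT
bar 3: v0=A3 v1=F4 downbeat m6
bar 4: v0=G3 v1=B3 downbeat M3
bar 5: v0=F3 v1=F4 downbeat P8
bar 6: v0=G3 v1=B3 downbeat M3
bar 7: v0=B3 v1=G4 downbeat m6
bar 8: v0=G3 v1=E4 downbeat M6
bar 9: v0=B3 v1=G4 downbeat m6
bar 10: v0=A3 v1=A4 downbeat P8
  -> R4 @ bar 2 tick 0 v(0, 1): B3/F4 TT untreated
  -> R7 @ bar 4 tick 0 v(1,): F4->B3 leap 6st
  -> R7 @ bar 5 tick 0 v(1,): B3->F4 leap 6st
  -> R7 @ bar 6 tick 0 v(1,): F4->B3 leap 6st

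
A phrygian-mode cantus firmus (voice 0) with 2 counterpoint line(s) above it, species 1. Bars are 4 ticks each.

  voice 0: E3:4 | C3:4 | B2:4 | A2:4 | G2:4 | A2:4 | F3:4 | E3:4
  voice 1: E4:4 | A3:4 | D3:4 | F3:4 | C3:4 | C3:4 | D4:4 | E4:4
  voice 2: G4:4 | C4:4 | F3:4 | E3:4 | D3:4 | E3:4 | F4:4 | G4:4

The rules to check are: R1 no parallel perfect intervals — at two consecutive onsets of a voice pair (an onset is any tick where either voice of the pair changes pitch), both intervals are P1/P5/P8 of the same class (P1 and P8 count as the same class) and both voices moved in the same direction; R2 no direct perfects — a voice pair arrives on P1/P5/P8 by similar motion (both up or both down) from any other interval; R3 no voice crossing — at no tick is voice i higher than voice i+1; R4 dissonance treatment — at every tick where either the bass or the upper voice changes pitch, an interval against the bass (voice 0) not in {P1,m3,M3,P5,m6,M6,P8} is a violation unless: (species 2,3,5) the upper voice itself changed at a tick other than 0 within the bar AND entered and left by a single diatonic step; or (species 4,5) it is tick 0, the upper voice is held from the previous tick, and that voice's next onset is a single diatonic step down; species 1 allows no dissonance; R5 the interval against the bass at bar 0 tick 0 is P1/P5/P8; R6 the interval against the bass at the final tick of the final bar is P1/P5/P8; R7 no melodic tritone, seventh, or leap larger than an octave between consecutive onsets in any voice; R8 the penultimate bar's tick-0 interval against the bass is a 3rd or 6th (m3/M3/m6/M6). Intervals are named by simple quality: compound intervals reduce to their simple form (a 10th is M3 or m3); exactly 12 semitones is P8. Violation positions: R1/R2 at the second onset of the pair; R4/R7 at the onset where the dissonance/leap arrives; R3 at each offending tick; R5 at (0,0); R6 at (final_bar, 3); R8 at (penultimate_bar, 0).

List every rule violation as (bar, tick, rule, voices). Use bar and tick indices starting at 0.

(0, 0, R5, (0, 2))
(1, 0, R2, (0, 2))
(2, 0, R4, (0, 2))
(3, 0, R2, (0, 2))
(3, 0, R3, (1, 2))
(3, 1, R3, (1, 2))
(3, 2, R3, (1, 2))
(3, 3, R3, (1, 2))
(4, 0, R1, (0, 2))
(4, 0, R4, (0, 1))
(5, 0, R1, (0, 2))
(6, 0, R2, (0, 2))
(6, 0, R7, (1,))
(6, 0, R7, (2,))
(6, 0, R8, (0, 2))
(7, 3, R6, (0, 2))

bar 0: v0=E3 v1=E4 v2=G4 downbeat m3
bar 1: v0=C3 v1=A3 v2=C4 downbeat P8
bar 2: v0=B2 v1=D3 v2=F3 downbeat TT
bar 3: v0=A2 v1=F3 v2=E3 downbeat P5
bar 4: v0=G2 v1=C3 v2=D3 downbeat P5
bar 5: v0=A2 v1=C3 v2=E3 downbeat P5
bar 6: v0=F3 v1=D4 v2=F4 downbeat P8
bar 7: v0=E3 v1=E4 v2=G4 downbeat m3
  -> R5 @ bar 0 tick 0 v(0, 2): opens on m3
  -> R2 @ bar 1 tick 0 v(0, 2): E3/G4 m3 -> C3/C4 P8 similar
  -> R4 @ bar 2 tick 0 v(0, 2): B2/F3 TT untreated
  -> R2 @ bar 3 tick 0 v(0, 2): B2/F3 TT -> A2/E3 P5 similar
  -> R3 @ bar 3 tick 0 v(1, 2): F3 above E3
  -> R3 @ bar 3 tick 1 v(1, 2): F3 above E3
  -> R3 @ bar 3 tick 2 v(1, 2): F3 above E3
  -> R3 @ bar 3 tick 3 v(1, 2): F3 above E3
  -> R1 @ bar 4 tick 0 v(0, 2): A2/E3 P5 -> G2/D3 P5 similar
  -> R4 @ bar 4 tick 0 v(0, 1): G2/C3 P4 untreated
  -> R1 @ bar 5 tick 0 v(0, 2): G2/D3 P5 -> A2/E3 P5 similar
  -> R2 @ bar 6 tick 0 v(0, 2): A2/E3 P5 -> F3/F4 P8 similar
  -> R7 @ bar 6 tick 0 v(1,): C3->D4 leap 14st
  -> R7 @ bar 6 tick 0 v(2,): E3->F4 leap 13st
  -> R8 @ bar 6 tick 0 v(0, 2): penult P8 not 3rd/6th
  -> R6 @ bar 7 tick 3 v(0, 2): closes on m3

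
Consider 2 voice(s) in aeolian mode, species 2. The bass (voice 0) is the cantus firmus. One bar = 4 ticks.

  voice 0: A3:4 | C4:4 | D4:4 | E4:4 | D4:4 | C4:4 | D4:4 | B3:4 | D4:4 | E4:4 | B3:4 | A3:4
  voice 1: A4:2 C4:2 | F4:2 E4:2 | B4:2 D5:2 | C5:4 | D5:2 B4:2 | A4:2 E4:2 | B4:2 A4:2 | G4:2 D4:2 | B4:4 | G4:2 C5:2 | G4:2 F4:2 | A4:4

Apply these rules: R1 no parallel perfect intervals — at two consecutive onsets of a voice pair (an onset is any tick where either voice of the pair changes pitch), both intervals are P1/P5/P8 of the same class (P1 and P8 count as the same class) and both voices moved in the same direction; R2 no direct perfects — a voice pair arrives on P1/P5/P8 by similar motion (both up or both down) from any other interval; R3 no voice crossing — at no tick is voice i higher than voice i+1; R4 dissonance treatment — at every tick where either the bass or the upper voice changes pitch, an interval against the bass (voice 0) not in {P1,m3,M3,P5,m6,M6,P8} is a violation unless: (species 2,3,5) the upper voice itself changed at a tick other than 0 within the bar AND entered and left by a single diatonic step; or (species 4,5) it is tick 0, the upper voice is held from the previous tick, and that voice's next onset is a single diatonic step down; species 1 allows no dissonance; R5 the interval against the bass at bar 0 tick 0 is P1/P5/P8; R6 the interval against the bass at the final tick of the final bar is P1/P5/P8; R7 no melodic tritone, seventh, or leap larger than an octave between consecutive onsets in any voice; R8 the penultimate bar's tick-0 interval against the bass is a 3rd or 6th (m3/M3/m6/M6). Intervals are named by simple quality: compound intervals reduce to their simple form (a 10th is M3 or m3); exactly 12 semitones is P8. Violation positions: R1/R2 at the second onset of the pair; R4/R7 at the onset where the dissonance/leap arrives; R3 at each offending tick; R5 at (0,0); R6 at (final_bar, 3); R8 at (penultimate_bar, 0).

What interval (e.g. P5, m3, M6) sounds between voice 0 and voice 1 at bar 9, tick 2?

m6

voice 0=E4 voice 1=C5 -> m6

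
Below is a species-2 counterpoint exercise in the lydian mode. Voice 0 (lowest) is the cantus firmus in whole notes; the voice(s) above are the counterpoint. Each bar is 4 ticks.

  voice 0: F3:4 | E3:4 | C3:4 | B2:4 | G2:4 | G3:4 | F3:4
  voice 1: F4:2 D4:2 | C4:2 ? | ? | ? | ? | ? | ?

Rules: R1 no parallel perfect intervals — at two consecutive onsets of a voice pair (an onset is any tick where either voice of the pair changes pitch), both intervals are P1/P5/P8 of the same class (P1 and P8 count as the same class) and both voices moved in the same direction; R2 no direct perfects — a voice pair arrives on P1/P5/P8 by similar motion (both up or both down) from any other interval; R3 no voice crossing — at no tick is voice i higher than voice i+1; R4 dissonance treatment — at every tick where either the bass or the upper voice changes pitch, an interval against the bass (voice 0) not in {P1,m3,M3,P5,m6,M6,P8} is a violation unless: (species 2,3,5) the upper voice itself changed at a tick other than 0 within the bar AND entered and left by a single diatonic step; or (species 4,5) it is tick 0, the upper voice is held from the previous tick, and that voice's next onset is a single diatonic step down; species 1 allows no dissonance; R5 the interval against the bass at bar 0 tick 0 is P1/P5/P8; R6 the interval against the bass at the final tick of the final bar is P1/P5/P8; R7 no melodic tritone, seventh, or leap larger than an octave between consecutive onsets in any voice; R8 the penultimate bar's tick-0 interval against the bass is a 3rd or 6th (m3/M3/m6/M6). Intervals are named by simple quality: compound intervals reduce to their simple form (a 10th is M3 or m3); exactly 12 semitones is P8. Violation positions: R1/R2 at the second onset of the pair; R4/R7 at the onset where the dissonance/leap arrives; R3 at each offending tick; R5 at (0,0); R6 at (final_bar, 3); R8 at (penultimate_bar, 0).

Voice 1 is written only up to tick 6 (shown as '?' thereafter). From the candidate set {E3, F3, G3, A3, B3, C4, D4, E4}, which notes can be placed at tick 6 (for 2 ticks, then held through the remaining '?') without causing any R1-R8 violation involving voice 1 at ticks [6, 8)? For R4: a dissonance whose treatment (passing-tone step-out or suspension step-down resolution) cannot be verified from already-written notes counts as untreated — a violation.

E3: legal
F3: violates R4
G3: legal
A3: violates R4
B3: legal
C4: legal
D4: violates R4
E4: legal

{B3, C4, E3, E4, G3}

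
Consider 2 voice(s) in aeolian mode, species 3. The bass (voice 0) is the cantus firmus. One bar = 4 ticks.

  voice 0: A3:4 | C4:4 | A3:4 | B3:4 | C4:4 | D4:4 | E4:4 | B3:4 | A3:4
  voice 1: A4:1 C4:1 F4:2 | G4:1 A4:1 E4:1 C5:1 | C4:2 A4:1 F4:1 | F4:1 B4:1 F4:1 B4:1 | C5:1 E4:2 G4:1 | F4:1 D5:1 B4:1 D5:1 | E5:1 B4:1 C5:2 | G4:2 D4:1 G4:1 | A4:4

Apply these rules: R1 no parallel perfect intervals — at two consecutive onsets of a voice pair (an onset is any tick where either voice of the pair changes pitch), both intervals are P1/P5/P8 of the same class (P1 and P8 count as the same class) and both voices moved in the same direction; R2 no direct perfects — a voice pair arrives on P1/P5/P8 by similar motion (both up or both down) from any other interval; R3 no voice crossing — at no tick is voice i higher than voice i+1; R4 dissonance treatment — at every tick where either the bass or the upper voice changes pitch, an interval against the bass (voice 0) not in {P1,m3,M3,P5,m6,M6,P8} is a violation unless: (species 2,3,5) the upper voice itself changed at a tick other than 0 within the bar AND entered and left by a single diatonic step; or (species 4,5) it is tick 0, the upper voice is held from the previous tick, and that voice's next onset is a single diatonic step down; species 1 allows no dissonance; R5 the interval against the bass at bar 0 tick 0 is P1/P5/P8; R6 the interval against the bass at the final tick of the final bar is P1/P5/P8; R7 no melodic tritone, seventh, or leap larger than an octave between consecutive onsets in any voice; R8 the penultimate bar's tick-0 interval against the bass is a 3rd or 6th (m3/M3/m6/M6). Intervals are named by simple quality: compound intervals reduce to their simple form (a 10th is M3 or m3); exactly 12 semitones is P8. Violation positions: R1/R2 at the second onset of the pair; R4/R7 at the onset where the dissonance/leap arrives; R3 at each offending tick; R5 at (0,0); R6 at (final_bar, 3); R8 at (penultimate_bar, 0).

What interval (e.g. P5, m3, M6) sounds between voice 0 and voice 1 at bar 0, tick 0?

voice 0=A3 voice 1=A4 -> P8

P8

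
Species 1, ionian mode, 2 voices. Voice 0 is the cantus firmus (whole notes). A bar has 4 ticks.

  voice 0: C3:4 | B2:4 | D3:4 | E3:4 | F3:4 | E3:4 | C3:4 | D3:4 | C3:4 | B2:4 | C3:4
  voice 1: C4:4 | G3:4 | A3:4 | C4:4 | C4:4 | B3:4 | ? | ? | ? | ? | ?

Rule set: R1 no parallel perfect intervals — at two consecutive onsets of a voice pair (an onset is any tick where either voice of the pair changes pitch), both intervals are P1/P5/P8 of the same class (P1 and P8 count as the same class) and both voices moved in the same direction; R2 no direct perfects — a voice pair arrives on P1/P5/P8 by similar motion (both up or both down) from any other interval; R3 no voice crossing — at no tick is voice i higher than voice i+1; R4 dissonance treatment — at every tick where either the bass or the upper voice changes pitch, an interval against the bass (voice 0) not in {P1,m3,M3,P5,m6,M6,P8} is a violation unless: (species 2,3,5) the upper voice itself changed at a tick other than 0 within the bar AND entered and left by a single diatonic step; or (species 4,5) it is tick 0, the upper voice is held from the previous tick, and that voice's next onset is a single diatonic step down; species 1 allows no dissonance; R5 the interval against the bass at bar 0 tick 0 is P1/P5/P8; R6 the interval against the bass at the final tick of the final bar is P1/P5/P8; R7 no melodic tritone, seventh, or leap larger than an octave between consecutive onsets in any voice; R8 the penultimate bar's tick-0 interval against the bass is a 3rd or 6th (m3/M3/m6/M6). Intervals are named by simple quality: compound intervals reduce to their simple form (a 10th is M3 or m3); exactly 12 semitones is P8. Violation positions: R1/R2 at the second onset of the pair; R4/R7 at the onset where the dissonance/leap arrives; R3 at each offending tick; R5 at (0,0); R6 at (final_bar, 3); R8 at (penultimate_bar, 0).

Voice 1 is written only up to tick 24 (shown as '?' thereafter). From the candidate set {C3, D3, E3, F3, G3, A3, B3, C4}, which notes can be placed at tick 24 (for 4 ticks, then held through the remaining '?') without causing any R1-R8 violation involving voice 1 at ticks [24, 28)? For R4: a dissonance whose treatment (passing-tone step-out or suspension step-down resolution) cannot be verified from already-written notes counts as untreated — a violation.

C3: violates R2,R7
D3: violates R4
E3: legal
F3: violates R4,R7
G3: violates R1
A3: legal
B3: violates R4
C4: legal

{A3, C4, E3}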